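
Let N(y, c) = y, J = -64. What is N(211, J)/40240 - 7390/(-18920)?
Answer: 7534143/19033520 ≈ 0.39584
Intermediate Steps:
N(211, J)/40240 - 7390/(-18920) = 211/40240 - 7390/(-18920) = 211*(1/40240) - 7390*(-1/18920) = 211/40240 + 739/1892 = 7534143/19033520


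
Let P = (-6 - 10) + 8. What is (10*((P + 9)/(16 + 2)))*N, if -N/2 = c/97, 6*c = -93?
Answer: 155/873 ≈ 0.17755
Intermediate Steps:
c = -31/2 (c = (1/6)*(-93) = -31/2 ≈ -15.500)
P = -8 (P = -16 + 8 = -8)
N = 31/97 (N = -(-31)/97 = -2*(-31/194) = 31/97 ≈ 0.31959)
(10*((P + 9)/(16 + 2)))*N = (10*((-8 + 9)/(16 + 2)))*(31/97) = (10*(1/18))*(31/97) = (5/9)*(31/97) = 155/873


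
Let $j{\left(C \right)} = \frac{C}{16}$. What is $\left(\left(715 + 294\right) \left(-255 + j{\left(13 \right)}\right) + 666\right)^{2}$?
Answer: $\frac{16752215144809}{256} \approx 6.5438 \cdot 10^{10}$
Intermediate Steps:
$j{\left(C \right)} = \frac{C}{16}$ ($j{\left(C \right)} = C \frac{1}{16} = \frac{C}{16}$)
$\left(\left(715 + 294\right) \left(-255 + j{\left(13 \right)}\right) + 666\right)^{2} = \left(\left(715 + 294\right) \left(-255 + \frac{1}{16} \cdot 13\right) + 666\right)^{2} = \left(1009 \left(-255 + \frac{13}{16}\right) + 666\right)^{2} = \left(1009 \left(- \frac{4067}{16}\right) + 666\right)^{2} = \left(- \frac{4103603}{16} + 666\right)^{2} = \left(- \frac{4092947}{16}\right)^{2} = \frac{16752215144809}{256}$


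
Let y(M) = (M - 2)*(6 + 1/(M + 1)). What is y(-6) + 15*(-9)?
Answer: -907/5 ≈ -181.40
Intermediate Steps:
y(M) = (-2 + M)*(6 + 1/(1 + M))
y(-6) + 15*(-9) = (-14 - 5*(-6) + 6*(-6)²)/(1 - 6) + 15*(-9) = (-14 + 30 + 6*36)/(-5) - 135 = -(-14 + 30 + 216)/5 - 135 = -⅕*232 - 135 = -232/5 - 135 = -907/5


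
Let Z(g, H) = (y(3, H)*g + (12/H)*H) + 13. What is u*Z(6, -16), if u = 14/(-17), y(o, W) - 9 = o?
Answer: -1358/17 ≈ -79.882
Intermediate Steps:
y(o, W) = 9 + o
u = -14/17 (u = 14*(-1/17) = -14/17 ≈ -0.82353)
Z(g, H) = 25 + 12*g (Z(g, H) = ((9 + 3)*g + (12/H)*H) + 13 = (12*g + 12) + 13 = (12 + 12*g) + 13 = 25 + 12*g)
u*Z(6, -16) = -14*(25 + 12*6)/17 = -14*(25 + 72)/17 = -14/17*97 = -1358/17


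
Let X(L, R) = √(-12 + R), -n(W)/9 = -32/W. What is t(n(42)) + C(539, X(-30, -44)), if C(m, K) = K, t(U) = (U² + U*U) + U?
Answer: 4944/49 + 2*I*√14 ≈ 100.9 + 7.4833*I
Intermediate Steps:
n(W) = 288/W (n(W) = -(-288)/W = 288/W)
t(U) = U + 2*U² (t(U) = (U² + U²) + U = 2*U² + U = U + 2*U²)
t(n(42)) + C(539, X(-30, -44)) = (288/42)*(1 + 2*(288/42)) + √(-12 - 44) = (288*(1/42))*(1 + 2*(288*(1/42))) + √(-56) = 48*(1 + 2*(48/7))/7 + 2*I*√14 = 48*(1 + 96/7)/7 + 2*I*√14 = (48/7)*(103/7) + 2*I*√14 = 4944/49 + 2*I*√14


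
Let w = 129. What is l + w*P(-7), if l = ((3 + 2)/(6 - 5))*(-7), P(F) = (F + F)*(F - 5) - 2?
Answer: 21379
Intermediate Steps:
P(F) = -2 + 2*F*(-5 + F) (P(F) = (2*F)*(-5 + F) - 2 = 2*F*(-5 + F) - 2 = -2 + 2*F*(-5 + F))
l = -35 (l = (5/1)*(-7) = (5*1)*(-7) = 5*(-7) = -35)
l + w*P(-7) = -35 + 129*(-2 - 10*(-7) + 2*(-7)²) = -35 + 129*(-2 + 70 + 2*49) = -35 + 129*(-2 + 70 + 98) = -35 + 129*166 = -35 + 21414 = 21379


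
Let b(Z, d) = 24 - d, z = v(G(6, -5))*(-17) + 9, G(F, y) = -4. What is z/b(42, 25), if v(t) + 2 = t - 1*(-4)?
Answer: -43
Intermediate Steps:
v(t) = 2 + t (v(t) = -2 + (t - 1*(-4)) = -2 + (t + 4) = -2 + (4 + t) = 2 + t)
z = 43 (z = (2 - 4)*(-17) + 9 = -2*(-17) + 9 = 34 + 9 = 43)
z/b(42, 25) = 43/(24 - 1*25) = 43/(24 - 25) = 43/(-1) = 43*(-1) = -43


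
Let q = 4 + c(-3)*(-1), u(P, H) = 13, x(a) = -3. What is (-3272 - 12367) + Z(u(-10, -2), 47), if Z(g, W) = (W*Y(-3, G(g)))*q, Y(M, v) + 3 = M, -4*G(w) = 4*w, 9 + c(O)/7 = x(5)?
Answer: -40455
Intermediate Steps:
c(O) = -84 (c(O) = -63 + 7*(-3) = -63 - 21 = -84)
G(w) = -w
Y(M, v) = -3 + M
q = 88 (q = 4 - 84*(-1) = 4 + 84 = 88)
Z(g, W) = -528*W (Z(g, W) = (W*(-3 - 3))*88 = (W*(-6))*88 = -6*W*88 = -528*W)
(-3272 - 12367) + Z(u(-10, -2), 47) = (-3272 - 12367) - 528*47 = -15639 - 24816 = -40455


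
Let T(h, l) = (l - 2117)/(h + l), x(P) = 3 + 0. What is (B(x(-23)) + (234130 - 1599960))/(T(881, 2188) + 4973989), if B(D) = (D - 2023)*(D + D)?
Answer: -2114464275/7632586156 ≈ -0.27703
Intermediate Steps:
x(P) = 3
T(h, l) = (-2117 + l)/(h + l)
B(D) = 2*D*(-2023 + D) (B(D) = (-2023 + D)*(2*D) = 2*D*(-2023 + D))
(B(x(-23)) + (234130 - 1599960))/(T(881, 2188) + 4973989) = (2*3*(-2023 + 3) + (234130 - 1599960))/((-2117 + 2188)/(881 + 2188) + 4973989) = (2*3*(-2020) - 1365830)/(71/3069 + 4973989) = (-12120 - 1365830)/((1/3069)*71 + 4973989) = -1377950/(71/3069 + 4973989) = -1377950/15265172312/3069 = -1377950*3069/15265172312 = -2114464275/7632586156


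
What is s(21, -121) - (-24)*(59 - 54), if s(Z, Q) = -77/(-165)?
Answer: 1807/15 ≈ 120.47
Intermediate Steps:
s(Z, Q) = 7/15 (s(Z, Q) = -77*(-1/165) = 7/15)
s(21, -121) - (-24)*(59 - 54) = 7/15 - (-24)*(59 - 54) = 7/15 - (-24)*5 = 7/15 - 1*(-120) = 7/15 + 120 = 1807/15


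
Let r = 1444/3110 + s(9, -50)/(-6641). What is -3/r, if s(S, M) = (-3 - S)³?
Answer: -30980265/7481842 ≈ -4.1407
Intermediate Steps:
r = 7481842/10326755 (r = 1444/3110 - (3 + 9)³/(-6641) = 1444*(1/3110) - 1*12³*(-1/6641) = 722/1555 - 1*1728*(-1/6641) = 722/1555 - 1728*(-1/6641) = 722/1555 + 1728/6641 = 7481842/10326755 ≈ 0.72451)
-3/r = -3/7481842/10326755 = -3*10326755/7481842 = -30980265/7481842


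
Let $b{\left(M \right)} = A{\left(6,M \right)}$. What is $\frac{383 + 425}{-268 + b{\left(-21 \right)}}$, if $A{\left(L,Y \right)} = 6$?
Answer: $- \frac{404}{131} \approx -3.084$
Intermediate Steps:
$b{\left(M \right)} = 6$
$\frac{383 + 425}{-268 + b{\left(-21 \right)}} = \frac{383 + 425}{-268 + 6} = \frac{808}{-262} = 808 \left(- \frac{1}{262}\right) = - \frac{404}{131}$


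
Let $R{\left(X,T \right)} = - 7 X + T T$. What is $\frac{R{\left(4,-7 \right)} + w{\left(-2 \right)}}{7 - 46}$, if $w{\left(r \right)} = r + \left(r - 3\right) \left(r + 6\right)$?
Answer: $\frac{1}{39} \approx 0.025641$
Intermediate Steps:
$R{\left(X,T \right)} = T^{2} - 7 X$ ($R{\left(X,T \right)} = - 7 X + T^{2} = T^{2} - 7 X$)
$w{\left(r \right)} = r + \left(-3 + r\right) \left(6 + r\right)$
$\frac{R{\left(4,-7 \right)} + w{\left(-2 \right)}}{7 - 46} = \frac{\left(\left(-7\right)^{2} - 28\right) + \left(-18 + \left(-2\right)^{2} + 4 \left(-2\right)\right)}{7 - 46} = \frac{\left(49 - 28\right) - 22}{-39} = - \frac{21 - 22}{39} = \left(- \frac{1}{39}\right) \left(-1\right) = \frac{1}{39}$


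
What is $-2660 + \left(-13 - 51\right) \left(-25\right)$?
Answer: $-1060$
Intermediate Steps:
$-2660 + \left(-13 - 51\right) \left(-25\right) = -2660 - -1600 = -2660 + 1600 = -1060$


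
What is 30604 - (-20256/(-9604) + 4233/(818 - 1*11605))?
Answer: 113226642659/3699941 ≈ 30602.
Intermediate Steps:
30604 - (-20256/(-9604) + 4233/(818 - 1*11605)) = 30604 - (-20256*(-1/9604) + 4233/(818 - 11605)) = 30604 - (5064/2401 + 4233/(-10787)) = 30604 - (5064/2401 + 4233*(-1/10787)) = 30604 - (5064/2401 - 4233/10787) = 30604 - 1*6351705/3699941 = 30604 - 6351705/3699941 = 113226642659/3699941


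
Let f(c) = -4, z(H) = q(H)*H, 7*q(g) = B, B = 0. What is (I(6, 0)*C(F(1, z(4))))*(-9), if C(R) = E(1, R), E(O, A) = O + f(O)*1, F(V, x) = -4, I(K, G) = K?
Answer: 162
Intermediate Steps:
q(g) = 0 (q(g) = (⅐)*0 = 0)
z(H) = 0 (z(H) = 0*H = 0)
E(O, A) = -4 + O (E(O, A) = O - 4*1 = O - 4 = -4 + O)
C(R) = -3 (C(R) = -4 + 1 = -3)
(I(6, 0)*C(F(1, z(4))))*(-9) = (6*(-3))*(-9) = -18*(-9) = 162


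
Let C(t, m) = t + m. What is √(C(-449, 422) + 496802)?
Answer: 5*√19871 ≈ 704.82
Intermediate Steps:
C(t, m) = m + t
√(C(-449, 422) + 496802) = √((422 - 449) + 496802) = √(-27 + 496802) = √496775 = 5*√19871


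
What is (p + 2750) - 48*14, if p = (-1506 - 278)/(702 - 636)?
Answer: 67682/33 ≈ 2051.0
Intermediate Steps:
p = -892/33 (p = -1784/66 = -1784*1/66 = -892/33 ≈ -27.030)
(p + 2750) - 48*14 = (-892/33 + 2750) - 48*14 = 89858/33 - 672 = 67682/33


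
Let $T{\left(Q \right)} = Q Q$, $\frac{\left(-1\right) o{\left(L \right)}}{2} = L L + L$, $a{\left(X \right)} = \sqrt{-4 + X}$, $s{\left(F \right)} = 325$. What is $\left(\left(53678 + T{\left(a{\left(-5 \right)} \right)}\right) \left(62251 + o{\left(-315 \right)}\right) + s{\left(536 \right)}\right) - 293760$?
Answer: $-7276146096$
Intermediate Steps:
$o{\left(L \right)} = - 2 L - 2 L^{2}$ ($o{\left(L \right)} = - 2 \left(L L + L\right) = - 2 \left(L^{2} + L\right) = - 2 \left(L + L^{2}\right) = - 2 L - 2 L^{2}$)
$T{\left(Q \right)} = Q^{2}$
$\left(\left(53678 + T{\left(a{\left(-5 \right)} \right)}\right) \left(62251 + o{\left(-315 \right)}\right) + s{\left(536 \right)}\right) - 293760 = \left(\left(53678 + \left(\sqrt{-4 - 5}\right)^{2}\right) \left(62251 - - 630 \left(1 - 315\right)\right) + 325\right) - 293760 = \left(\left(53678 + \left(\sqrt{-9}\right)^{2}\right) \left(62251 - \left(-630\right) \left(-314\right)\right) + 325\right) - 293760 = \left(\left(53678 + \left(3 i\right)^{2}\right) \left(62251 - 197820\right) + 325\right) - 293760 = \left(\left(53678 - 9\right) \left(-135569\right) + 325\right) - 293760 = \left(53669 \left(-135569\right) + 325\right) - 293760 = \left(-7275852661 + 325\right) - 293760 = -7275852336 - 293760 = -7276146096$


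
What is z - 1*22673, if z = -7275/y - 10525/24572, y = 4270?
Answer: -237913018517/10492244 ≈ -22675.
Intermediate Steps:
z = -22370305/10492244 (z = -7275/4270 - 10525/24572 = -7275*1/4270 - 10525*1/24572 = -1455/854 - 10525/24572 = -22370305/10492244 ≈ -2.1321)
z - 1*22673 = -22370305/10492244 - 1*22673 = -22370305/10492244 - 22673 = -237913018517/10492244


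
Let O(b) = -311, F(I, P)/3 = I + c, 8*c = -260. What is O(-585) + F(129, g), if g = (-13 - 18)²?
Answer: -43/2 ≈ -21.500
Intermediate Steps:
g = 961 (g = (-31)² = 961)
c = -65/2 (c = (⅛)*(-260) = -65/2 ≈ -32.500)
F(I, P) = -195/2 + 3*I (F(I, P) = 3*(I - 65/2) = 3*(-65/2 + I) = -195/2 + 3*I)
O(-585) + F(129, g) = -311 + (-195/2 + 3*129) = -311 + (-195/2 + 387) = -311 + 579/2 = -43/2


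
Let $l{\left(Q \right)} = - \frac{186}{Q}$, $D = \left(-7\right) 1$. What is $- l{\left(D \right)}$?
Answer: $- \frac{186}{7} \approx -26.571$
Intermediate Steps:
$D = -7$
$- l{\left(D \right)} = - \frac{-186}{-7} = - \frac{\left(-186\right) \left(-1\right)}{7} = \left(-1\right) \frac{186}{7} = - \frac{186}{7}$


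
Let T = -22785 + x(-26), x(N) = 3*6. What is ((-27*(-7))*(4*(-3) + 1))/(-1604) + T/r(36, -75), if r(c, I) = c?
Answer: -759238/1203 ≈ -631.12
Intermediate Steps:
x(N) = 18
T = -22767 (T = -22785 + 18 = -22767)
((-27*(-7))*(4*(-3) + 1))/(-1604) + T/r(36, -75) = ((-27*(-7))*(4*(-3) + 1))/(-1604) - 22767/36 = (189*(-12 + 1))*(-1/1604) - 22767*1/36 = (189*(-11))*(-1/1604) - 7589/12 = -2079*(-1/1604) - 7589/12 = 2079/1604 - 7589/12 = -759238/1203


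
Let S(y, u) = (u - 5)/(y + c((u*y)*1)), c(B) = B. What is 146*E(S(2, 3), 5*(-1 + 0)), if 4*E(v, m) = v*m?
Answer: 365/8 ≈ 45.625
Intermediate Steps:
S(y, u) = (-5 + u)/(y + u*y) (S(y, u) = (u - 5)/(y + (u*y)*1) = (-5 + u)/(y + u*y))
E(v, m) = m*v/4 (E(v, m) = (v*m)/4 = (m*v)/4 = m*v/4)
146*E(S(2, 3), 5*(-1 + 0)) = 146*((5*(-1 + 0))*((-5 + 3)/(2*(1 + 3)))/4) = 146*((5*(-1))*((1/2)*(-2)/4)/4) = 146*((1/4)*(-5)*((1/2)*(1/4)*(-2))) = 146*((1/4)*(-5)*(-1/4)) = 146*(5/16) = 365/8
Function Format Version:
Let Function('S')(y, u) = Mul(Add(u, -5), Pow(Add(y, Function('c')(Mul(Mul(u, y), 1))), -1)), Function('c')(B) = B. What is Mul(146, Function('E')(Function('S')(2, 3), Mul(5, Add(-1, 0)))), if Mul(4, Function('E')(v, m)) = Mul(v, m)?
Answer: Rational(365, 8) ≈ 45.625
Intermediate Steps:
Function('S')(y, u) = Mul(Pow(Add(y, Mul(u, y)), -1), Add(-5, u)) (Function('S')(y, u) = Mul(Add(u, -5), Pow(Add(y, Mul(Mul(u, y), 1)), -1)) = Mul(Add(-5, u), Pow(Add(y, Mul(u, y)), -1)) = Mul(Pow(Add(y, Mul(u, y)), -1), Add(-5, u)))
Function('E')(v, m) = Mul(Rational(1, 4), m, v) (Function('E')(v, m) = Mul(Rational(1, 4), Mul(v, m)) = Mul(Rational(1, 4), Mul(m, v)) = Mul(Rational(1, 4), m, v))
Mul(146, Function('E')(Function('S')(2, 3), Mul(5, Add(-1, 0)))) = Mul(146, Mul(Rational(1, 4), Mul(5, Add(-1, 0)), Mul(Pow(2, -1), Pow(Add(1, 3), -1), Add(-5, 3)))) = Mul(146, Mul(Rational(1, 4), Mul(5, -1), Mul(Rational(1, 2), Pow(4, -1), -2))) = Mul(146, Mul(Rational(1, 4), -5, Mul(Rational(1, 2), Rational(1, 4), -2))) = Mul(146, Mul(Rational(1, 4), -5, Rational(-1, 4))) = Mul(146, Rational(5, 16)) = Rational(365, 8)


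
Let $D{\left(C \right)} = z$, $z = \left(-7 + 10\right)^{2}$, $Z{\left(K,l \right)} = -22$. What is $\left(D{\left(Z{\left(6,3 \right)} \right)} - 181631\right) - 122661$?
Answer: $-304283$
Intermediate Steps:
$z = 9$ ($z = 3^{2} = 9$)
$D{\left(C \right)} = 9$
$\left(D{\left(Z{\left(6,3 \right)} \right)} - 181631\right) - 122661 = \left(9 - 181631\right) - 122661 = -181622 - 122661 = -304283$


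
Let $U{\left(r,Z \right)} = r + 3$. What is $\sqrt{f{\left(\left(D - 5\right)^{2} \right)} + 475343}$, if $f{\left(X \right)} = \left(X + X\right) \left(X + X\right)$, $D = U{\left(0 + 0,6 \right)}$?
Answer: $3 \sqrt{52823} \approx 689.5$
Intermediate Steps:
$U{\left(r,Z \right)} = 3 + r$
$D = 3$ ($D = 3 + \left(0 + 0\right) = 3 + 0 = 3$)
$f{\left(X \right)} = 4 X^{2}$ ($f{\left(X \right)} = 2 X 2 X = 4 X^{2}$)
$\sqrt{f{\left(\left(D - 5\right)^{2} \right)} + 475343} = \sqrt{4 \left(\left(3 - 5\right)^{2}\right)^{2} + 475343} = \sqrt{4 \left(\left(-2\right)^{2}\right)^{2} + 475343} = \sqrt{4 \cdot 4^{2} + 475343} = \sqrt{4 \cdot 16 + 475343} = \sqrt{64 + 475343} = \sqrt{475407} = 3 \sqrt{52823}$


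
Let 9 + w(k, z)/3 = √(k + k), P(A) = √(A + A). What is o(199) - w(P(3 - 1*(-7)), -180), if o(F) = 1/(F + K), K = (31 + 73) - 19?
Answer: 7669/284 - 6*5^(¼) ≈ 18.031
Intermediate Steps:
K = 85 (K = 104 - 19 = 85)
P(A) = √2*√A (P(A) = √(2*A) = √2*√A)
o(F) = 1/(85 + F) (o(F) = 1/(F + 85) = 1/(85 + F))
w(k, z) = -27 + 3*√2*√k (w(k, z) = -27 + 3*√(k + k) = -27 + 3*√(2*k) = -27 + 3*(√2*√k) = -27 + 3*√2*√k)
o(199) - w(P(3 - 1*(-7)), -180) = 1/(85 + 199) - (-27 + 3*√2*√(√2*√(3 - 1*(-7)))) = 1/284 - (-27 + 3*√2*√(√2*√(3 + 7))) = 1/284 - (-27 + 3*√2*√(√2*√10)) = 1/284 - (-27 + 3*√2*√(2*√5)) = 1/284 - (-27 + 3*√2*(√2*5^(¼))) = 1/284 - (-27 + 6*5^(¼)) = 1/284 + (27 - 6*5^(¼)) = 7669/284 - 6*5^(¼)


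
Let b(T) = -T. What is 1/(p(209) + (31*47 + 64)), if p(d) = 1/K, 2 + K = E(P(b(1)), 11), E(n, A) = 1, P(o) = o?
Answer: 1/1520 ≈ 0.00065789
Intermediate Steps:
K = -1 (K = -2 + 1 = -1)
p(d) = -1 (p(d) = 1/(-1) = -1)
1/(p(209) + (31*47 + 64)) = 1/(-1 + (31*47 + 64)) = 1/(-1 + (1457 + 64)) = 1/(-1 + 1521) = 1/1520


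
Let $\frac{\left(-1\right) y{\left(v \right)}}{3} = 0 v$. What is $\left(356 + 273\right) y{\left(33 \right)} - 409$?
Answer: $-409$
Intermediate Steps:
$y{\left(v \right)} = 0$ ($y{\left(v \right)} = - 3 \cdot 0 v = \left(-3\right) 0 = 0$)
$\left(356 + 273\right) y{\left(33 \right)} - 409 = \left(356 + 273\right) 0 - 409 = 629 \cdot 0 - 409 = 0 - 409 = -409$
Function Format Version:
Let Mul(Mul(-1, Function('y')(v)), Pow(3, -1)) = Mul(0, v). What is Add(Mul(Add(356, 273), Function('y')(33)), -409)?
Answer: -409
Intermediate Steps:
Function('y')(v) = 0 (Function('y')(v) = Mul(-3, Mul(0, v)) = Mul(-3, 0) = 0)
Add(Mul(Add(356, 273), Function('y')(33)), -409) = Add(Mul(Add(356, 273), 0), -409) = Add(Mul(629, 0), -409) = Add(0, -409) = -409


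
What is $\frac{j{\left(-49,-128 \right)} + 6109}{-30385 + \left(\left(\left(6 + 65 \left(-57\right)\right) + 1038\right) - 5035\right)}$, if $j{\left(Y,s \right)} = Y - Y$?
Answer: $- \frac{6109}{38081} \approx -0.16042$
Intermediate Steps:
$j{\left(Y,s \right)} = 0$
$\frac{j{\left(-49,-128 \right)} + 6109}{-30385 + \left(\left(\left(6 + 65 \left(-57\right)\right) + 1038\right) - 5035\right)} = \frac{0 + 6109}{-30385 + \left(\left(\left(6 + 65 \left(-57\right)\right) + 1038\right) - 5035\right)} = \frac{6109}{-30385 + \left(\left(\left(6 - 3705\right) + 1038\right) - 5035\right)} = \frac{6109}{-30385 + \left(\left(-3699 + 1038\right) - 5035\right)} = \frac{6109}{-30385 - 7696} = \frac{6109}{-38081} = 6109 \left(- \frac{1}{38081}\right) = - \frac{6109}{38081}$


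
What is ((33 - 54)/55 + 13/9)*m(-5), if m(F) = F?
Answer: -526/99 ≈ -5.3131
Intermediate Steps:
((33 - 54)/55 + 13/9)*m(-5) = ((33 - 54)/55 + 13/9)*(-5) = (-21*1/55 + 13*(1/9))*(-5) = (-21/55 + 13/9)*(-5) = (526/495)*(-5) = -526/99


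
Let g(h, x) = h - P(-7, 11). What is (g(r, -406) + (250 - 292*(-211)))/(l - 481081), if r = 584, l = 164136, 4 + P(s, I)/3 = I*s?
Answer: -62689/316945 ≈ -0.19779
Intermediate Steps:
P(s, I) = -12 + 3*I*s (P(s, I) = -12 + 3*(I*s) = -12 + 3*I*s)
g(h, x) = 243 + h (g(h, x) = h - (-12 + 3*11*(-7)) = h - (-12 - 231) = h - 1*(-243) = h + 243 = 243 + h)
(g(r, -406) + (250 - 292*(-211)))/(l - 481081) = ((243 + 584) + (250 - 292*(-211)))/(164136 - 481081) = (827 + (250 + 61612))/(-316945) = (827 + 61862)*(-1/316945) = 62689*(-1/316945) = -62689/316945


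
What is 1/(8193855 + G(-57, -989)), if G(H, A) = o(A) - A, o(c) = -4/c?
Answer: 989/8104700720 ≈ 1.2203e-7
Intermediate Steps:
G(H, A) = -A - 4/A (G(H, A) = -4/A - A = -A - 4/A)
1/(8193855 + G(-57, -989)) = 1/(8193855 + (-1*(-989) - 4/(-989))) = 1/(8193855 + (989 - 4*(-1/989))) = 1/(8193855 + (989 + 4/989)) = 1/(8193855 + 978125/989) = 1/(8104700720/989) = 989/8104700720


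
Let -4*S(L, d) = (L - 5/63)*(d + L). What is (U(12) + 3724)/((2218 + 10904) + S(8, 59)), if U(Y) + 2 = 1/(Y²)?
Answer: 3751783/13093244 ≈ 0.28654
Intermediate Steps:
U(Y) = -2 + Y⁻² (U(Y) = -2 + 1/(Y²) = -2 + Y⁻²)
S(L, d) = -(-5/63 + L)*(L + d)/4 (S(L, d) = -(L - 5/63)*(d + L)/4 = -(L - 5*1/63)*(L + d)/4 = -(L - 5/63)*(L + d)/4 = -(-5/63 + L)*(L + d)/4)
(U(12) + 3724)/((2218 + 10904) + S(8, 59)) = ((-2 + 12⁻²) + 3724)/((2218 + 10904) + (-¼*8² + (5/252)*8 + (5/252)*59 - ¼*8*59)) = ((-2 + 1/144) + 3724)/(13122 + (-¼*64 + 10/63 + 295/252 - 118)) = (-287/144 + 3724)/(13122 + (-16 + 10/63 + 295/252 - 118)) = 535969/(144*(13122 - 33433/252)) = 535969/(144*(3273311/252)) = (535969/144)*(252/3273311) = 3751783/13093244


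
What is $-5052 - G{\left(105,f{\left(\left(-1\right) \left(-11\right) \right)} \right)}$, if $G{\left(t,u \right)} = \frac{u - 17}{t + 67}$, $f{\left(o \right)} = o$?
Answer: $- \frac{434469}{86} \approx -5052.0$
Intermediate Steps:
$G{\left(t,u \right)} = \frac{-17 + u}{67 + t}$
$-5052 - G{\left(105,f{\left(\left(-1\right) \left(-11\right) \right)} \right)} = -5052 - \frac{-17 - -11}{67 + 105} = -5052 - \frac{-17 + 11}{172} = -5052 - \frac{1}{172} \left(-6\right) = -5052 - - \frac{3}{86} = -5052 + \frac{3}{86} = - \frac{434469}{86}$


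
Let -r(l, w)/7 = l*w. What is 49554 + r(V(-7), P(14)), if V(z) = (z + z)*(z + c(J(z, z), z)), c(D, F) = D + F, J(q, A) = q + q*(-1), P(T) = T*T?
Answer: -219358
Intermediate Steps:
P(T) = T²
J(q, A) = 0 (J(q, A) = q - q = 0)
V(z) = 4*z² (V(z) = (z + z)*(z + (0 + z)) = (2*z)*(z + z) = (2*z)*(2*z) = 4*z²)
r(l, w) = -7*l*w
49554 + r(V(-7), P(14)) = 49554 - 7*4*(-7)²*14² = 49554 - 7*4*49*196 = 49554 - 7*196*196 = 49554 - 268912 = -219358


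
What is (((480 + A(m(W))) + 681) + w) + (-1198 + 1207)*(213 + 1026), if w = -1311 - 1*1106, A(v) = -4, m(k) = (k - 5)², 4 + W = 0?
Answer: 9891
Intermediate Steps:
W = -4 (W = -4 + 0 = -4)
m(k) = (-5 + k)²
w = -2417 (w = -1311 - 1106 = -2417)
(((480 + A(m(W))) + 681) + w) + (-1198 + 1207)*(213 + 1026) = (((480 - 4) + 681) - 2417) + (-1198 + 1207)*(213 + 1026) = ((476 + 681) - 2417) + 9*1239 = (1157 - 2417) + 11151 = -1260 + 11151 = 9891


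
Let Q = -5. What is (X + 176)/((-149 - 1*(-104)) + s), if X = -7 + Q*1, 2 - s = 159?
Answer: -82/101 ≈ -0.81188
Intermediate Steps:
s = -157 (s = 2 - 1*159 = 2 - 159 = -157)
X = -12 (X = -7 - 5*1 = -7 - 5 = -12)
(X + 176)/((-149 - 1*(-104)) + s) = (-12 + 176)/((-149 - 1*(-104)) - 157) = 164/((-149 + 104) - 157) = 164/(-45 - 157) = 164/(-202) = 164*(-1/202) = -82/101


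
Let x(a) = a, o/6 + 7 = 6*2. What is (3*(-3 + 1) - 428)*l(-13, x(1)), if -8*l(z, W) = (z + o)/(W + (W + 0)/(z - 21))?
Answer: 62713/66 ≈ 950.20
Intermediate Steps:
o = 30 (o = -42 + 6*(6*2) = -42 + 6*12 = -42 + 72 = 30)
l(z, W) = -(30 + z)/(8*(W + W/(-21 + z))) (l(z, W) = -(z + 30)/(8*(W + (W + 0)/(z - 21))) = -(30 + z)/(8*(W + W/(-21 + z))))
(3*(-3 + 1) - 428)*l(-13, x(1)) = (3*(-3 + 1) - 428)*((⅛)*(630 - 1*(-13)² - 9*(-13))/(1*(-20 - 13))) = (3*(-2) - 428)*((⅛)*1*(630 - 1*169 + 117)/(-33)) = (-6 - 428)*((⅛)*1*(-1/33)*(630 - 169 + 117)) = -217*(-1)*578/(4*33) = -434*(-289/132) = 62713/66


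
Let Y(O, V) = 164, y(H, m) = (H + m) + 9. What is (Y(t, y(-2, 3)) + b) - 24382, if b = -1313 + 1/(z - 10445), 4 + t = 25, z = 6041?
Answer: -112438525/4404 ≈ -25531.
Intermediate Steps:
y(H, m) = 9 + H + m
t = 21 (t = -4 + 25 = 21)
b = -5782453/4404 (b = -1313 + 1/(6041 - 10445) = -1313 + 1/(-4404) = -1313 - 1/4404 = -5782453/4404 ≈ -1313.0)
(Y(t, y(-2, 3)) + b) - 24382 = (164 - 5782453/4404) - 24382 = -5060197/4404 - 24382 = -112438525/4404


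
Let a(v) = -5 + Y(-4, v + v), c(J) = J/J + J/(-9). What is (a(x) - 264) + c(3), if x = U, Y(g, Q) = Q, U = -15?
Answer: -895/3 ≈ -298.33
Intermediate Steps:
c(J) = 1 - J/9 (c(J) = 1 + J*(-⅑) = 1 - J/9)
x = -15
a(v) = -5 + 2*v (a(v) = -5 + (v + v) = -5 + 2*v)
(a(x) - 264) + c(3) = ((-5 + 2*(-15)) - 264) + (1 - ⅑*3) = ((-5 - 30) - 264) + (1 - ⅓) = (-35 - 264) + ⅔ = -299 + ⅔ = -895/3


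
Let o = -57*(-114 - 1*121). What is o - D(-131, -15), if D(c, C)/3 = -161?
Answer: 13878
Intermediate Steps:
o = 13395 (o = -57*(-114 - 121) = -57*(-235) = 13395)
D(c, C) = -483 (D(c, C) = 3*(-161) = -483)
o - D(-131, -15) = 13395 - 1*(-483) = 13395 + 483 = 13878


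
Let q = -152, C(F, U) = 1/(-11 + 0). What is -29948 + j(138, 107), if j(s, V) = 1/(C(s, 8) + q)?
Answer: -50103015/1673 ≈ -29948.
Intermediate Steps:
C(F, U) = -1/11 (C(F, U) = 1/(-11) = -1/11)
j(s, V) = -11/1673 (j(s, V) = 1/(-1/11 - 152) = 1/(-1673/11) = -11/1673)
-29948 + j(138, 107) = -29948 - 11/1673 = -50103015/1673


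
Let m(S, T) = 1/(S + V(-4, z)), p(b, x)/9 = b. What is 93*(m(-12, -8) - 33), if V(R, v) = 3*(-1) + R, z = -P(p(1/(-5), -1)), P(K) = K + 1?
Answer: -58404/19 ≈ -3073.9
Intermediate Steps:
p(b, x) = 9*b
P(K) = 1 + K
z = ⅘ (z = -(1 + 9*(1/(-5))) = -(1 + 9*(1*(-⅕))) = -(1 + 9*(-⅕)) = -(1 - 9/5) = -1*(-⅘) = ⅘ ≈ 0.80000)
V(R, v) = -3 + R
m(S, T) = 1/(-7 + S) (m(S, T) = 1/(S + (-3 - 4)) = 1/(S - 7) = 1/(-7 + S))
93*(m(-12, -8) - 33) = 93*(1/(-7 - 12) - 33) = 93*(1/(-19) - 33) = 93*(-1/19 - 33) = 93*(-628/19) = -58404/19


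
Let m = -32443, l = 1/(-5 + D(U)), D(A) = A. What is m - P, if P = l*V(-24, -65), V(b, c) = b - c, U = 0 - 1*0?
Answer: -162174/5 ≈ -32435.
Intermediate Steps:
U = 0 (U = 0 + 0 = 0)
l = -1/5 (l = 1/(-5 + 0) = 1/(-5) = -1/5 ≈ -0.20000)
P = -41/5 (P = -(-24 - 1*(-65))/5 = -(-24 + 65)/5 = -1/5*41 = -41/5 ≈ -8.2000)
m - P = -32443 - 1*(-41/5) = -32443 + 41/5 = -162174/5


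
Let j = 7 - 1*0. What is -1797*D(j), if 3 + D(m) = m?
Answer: -7188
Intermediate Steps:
j = 7 (j = 7 + 0 = 7)
D(m) = -3 + m
-1797*D(j) = -1797*(-3 + 7) = -1797*4 = -7188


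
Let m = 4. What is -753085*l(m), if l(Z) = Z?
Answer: -3012340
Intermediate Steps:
-753085*l(m) = -753085*4 = -3012340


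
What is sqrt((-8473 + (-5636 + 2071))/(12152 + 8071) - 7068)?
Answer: I*sqrt(321204609894)/6741 ≈ 84.075*I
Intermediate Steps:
sqrt((-8473 + (-5636 + 2071))/(12152 + 8071) - 7068) = sqrt((-8473 - 3565)/20223 - 7068) = sqrt(-12038*1/20223 - 7068) = sqrt(-12038/20223 - 7068) = sqrt(-142948202/20223) = I*sqrt(321204609894)/6741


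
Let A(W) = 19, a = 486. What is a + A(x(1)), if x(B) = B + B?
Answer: 505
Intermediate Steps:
x(B) = 2*B
a + A(x(1)) = 486 + 19 = 505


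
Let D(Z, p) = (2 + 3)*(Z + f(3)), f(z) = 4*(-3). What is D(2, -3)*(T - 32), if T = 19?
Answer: 650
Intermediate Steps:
f(z) = -12
D(Z, p) = -60 + 5*Z (D(Z, p) = (2 + 3)*(Z - 12) = 5*(-12 + Z) = -60 + 5*Z)
D(2, -3)*(T - 32) = (-60 + 5*2)*(19 - 32) = (-60 + 10)*(-13) = -50*(-13) = 650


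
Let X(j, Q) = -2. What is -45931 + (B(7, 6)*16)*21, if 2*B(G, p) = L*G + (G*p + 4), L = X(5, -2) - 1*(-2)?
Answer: -38203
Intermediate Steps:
L = 0 (L = -2 - 1*(-2) = -2 + 2 = 0)
B(G, p) = 2 + G*p/2 (B(G, p) = (0*G + (G*p + 4))/2 = (0 + (4 + G*p))/2 = (4 + G*p)/2 = 2 + G*p/2)
-45931 + (B(7, 6)*16)*21 = -45931 + ((2 + (½)*7*6)*16)*21 = -45931 + ((2 + 21)*16)*21 = -45931 + (23*16)*21 = -45931 + 368*21 = -45931 + 7728 = -38203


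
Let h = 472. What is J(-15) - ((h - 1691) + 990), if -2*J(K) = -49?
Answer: 507/2 ≈ 253.50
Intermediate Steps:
J(K) = 49/2 (J(K) = -½*(-49) = 49/2)
J(-15) - ((h - 1691) + 990) = 49/2 - ((472 - 1691) + 990) = 49/2 - (-1219 + 990) = 49/2 - 1*(-229) = 49/2 + 229 = 507/2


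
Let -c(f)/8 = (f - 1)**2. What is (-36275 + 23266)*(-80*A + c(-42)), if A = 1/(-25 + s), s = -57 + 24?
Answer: 5579924352/29 ≈ 1.9241e+8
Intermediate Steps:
s = -33
c(f) = -8*(-1 + f)**2 (c(f) = -8*(f - 1)**2 = -8*(-1 + f)**2)
A = -1/58 (A = 1/(-25 - 33) = 1/(-58) = -1/58 ≈ -0.017241)
(-36275 + 23266)*(-80*A + c(-42)) = (-36275 + 23266)*(-80*(-1/58) - 8*(-1 - 42)**2) = -13009*(40/29 - 8*(-43)**2) = -13009*(40/29 - 8*1849) = -13009*(40/29 - 14792) = -13009*(-428928/29) = 5579924352/29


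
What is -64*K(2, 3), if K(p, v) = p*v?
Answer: -384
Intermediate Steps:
-64*K(2, 3) = -128*3 = -64*6 = -384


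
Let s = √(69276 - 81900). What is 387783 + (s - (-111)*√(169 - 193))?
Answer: 387783 + 4*I*√789 + 222*I*√6 ≈ 3.8778e+5 + 656.14*I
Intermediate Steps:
s = 4*I*√789 (s = √(-12624) = 4*I*√789 ≈ 112.36*I)
387783 + (s - (-111)*√(169 - 193)) = 387783 + (4*I*√789 - (-111)*√(169 - 193)) = 387783 + (4*I*√789 - (-111)*√(-24)) = 387783 + (4*I*√789 - (-111)*2*I*√6) = 387783 + (4*I*√789 - (-222)*I*√6) = 387783 + (4*I*√789 + 222*I*√6) = 387783 + 4*I*√789 + 222*I*√6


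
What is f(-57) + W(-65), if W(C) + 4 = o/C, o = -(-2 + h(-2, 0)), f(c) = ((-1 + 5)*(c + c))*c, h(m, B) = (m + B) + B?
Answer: 1689216/65 ≈ 25988.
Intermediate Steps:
h(m, B) = m + 2*B (h(m, B) = (B + m) + B = m + 2*B)
f(c) = 8*c**2 (f(c) = (4*(2*c))*c = (8*c)*c = 8*c**2)
o = 4 (o = -(-2 + (-2 + 2*0)) = -(-2 + (-2 + 0)) = -(-2 - 2) = -1*(-4) = 4)
W(C) = -4 + 4/C
f(-57) + W(-65) = 8*(-57)**2 + (-4 + 4/(-65)) = 8*3249 + (-4 + 4*(-1/65)) = 25992 + (-4 - 4/65) = 25992 - 264/65 = 1689216/65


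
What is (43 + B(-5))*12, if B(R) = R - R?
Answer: 516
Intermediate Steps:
B(R) = 0
(43 + B(-5))*12 = (43 + 0)*12 = 43*12 = 516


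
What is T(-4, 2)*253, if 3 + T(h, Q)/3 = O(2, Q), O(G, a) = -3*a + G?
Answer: -5313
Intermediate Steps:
O(G, a) = G - 3*a
T(h, Q) = -3 - 9*Q (T(h, Q) = -9 + 3*(2 - 3*Q) = -9 + (6 - 9*Q) = -3 - 9*Q)
T(-4, 2)*253 = (-3 - 9*2)*253 = (-3 - 18)*253 = -21*253 = -5313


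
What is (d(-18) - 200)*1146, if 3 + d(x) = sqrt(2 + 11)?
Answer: -232638 + 1146*sqrt(13) ≈ -2.2851e+5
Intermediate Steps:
d(x) = -3 + sqrt(13) (d(x) = -3 + sqrt(2 + 11) = -3 + sqrt(13))
(d(-18) - 200)*1146 = ((-3 + sqrt(13)) - 200)*1146 = (-203 + sqrt(13))*1146 = -232638 + 1146*sqrt(13)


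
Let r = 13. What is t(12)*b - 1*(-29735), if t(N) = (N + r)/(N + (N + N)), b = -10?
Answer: 535105/18 ≈ 29728.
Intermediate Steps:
t(N) = (13 + N)/(3*N) (t(N) = (N + 13)/(N + (N + N)) = (13 + N)/(N + 2*N) = (13 + N)/((3*N)) = (13 + N)*(1/(3*N)) = (13 + N)/(3*N))
t(12)*b - 1*(-29735) = ((⅓)*(13 + 12)/12)*(-10) - 1*(-29735) = ((⅓)*(1/12)*25)*(-10) + 29735 = (25/36)*(-10) + 29735 = -125/18 + 29735 = 535105/18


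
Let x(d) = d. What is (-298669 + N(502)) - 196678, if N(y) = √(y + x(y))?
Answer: -495347 + 2*√251 ≈ -4.9532e+5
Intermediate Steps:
N(y) = √2*√y (N(y) = √(y + y) = √(2*y) = √2*√y)
(-298669 + N(502)) - 196678 = (-298669 + √2*√502) - 196678 = (-298669 + 2*√251) - 196678 = -495347 + 2*√251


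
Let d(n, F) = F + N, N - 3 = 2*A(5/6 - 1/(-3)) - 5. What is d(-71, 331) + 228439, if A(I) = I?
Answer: 686311/3 ≈ 2.2877e+5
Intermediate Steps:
N = ⅓ (N = 3 + (2*(5/6 - 1/(-3)) - 5) = 3 + (2*(5*(⅙) - 1*(-⅓)) - 5) = 3 + (2*(⅚ + ⅓) - 5) = 3 + (2*(7/6) - 5) = 3 + (7/3 - 5) = 3 - 8/3 = ⅓ ≈ 0.33333)
d(n, F) = ⅓ + F (d(n, F) = F + ⅓ = ⅓ + F)
d(-71, 331) + 228439 = (⅓ + 331) + 228439 = 994/3 + 228439 = 686311/3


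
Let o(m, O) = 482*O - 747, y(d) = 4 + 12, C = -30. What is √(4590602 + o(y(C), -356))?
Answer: √4418263 ≈ 2102.0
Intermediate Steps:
y(d) = 16
o(m, O) = -747 + 482*O
√(4590602 + o(y(C), -356)) = √(4590602 + (-747 + 482*(-356))) = √(4590602 + (-747 - 171592)) = √(4590602 - 172339) = √4418263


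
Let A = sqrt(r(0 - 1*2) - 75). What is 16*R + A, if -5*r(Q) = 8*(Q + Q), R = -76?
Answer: -1216 + 7*I*sqrt(35)/5 ≈ -1216.0 + 8.2825*I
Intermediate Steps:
r(Q) = -16*Q/5 (r(Q) = -8*(Q + Q)/5 = -8*2*Q/5 = -16*Q/5)
A = 7*I*sqrt(35)/5 (A = sqrt(-16*(0 - 1*2)/5 - 75) = sqrt(-16*(0 - 2)/5 - 75) = sqrt(-16/5*(-2) - 75) = sqrt(32/5 - 75) = sqrt(-343/5) = 7*I*sqrt(35)/5 ≈ 8.2825*I)
16*R + A = 16*(-76) + 7*I*sqrt(35)/5 = -1216 + 7*I*sqrt(35)/5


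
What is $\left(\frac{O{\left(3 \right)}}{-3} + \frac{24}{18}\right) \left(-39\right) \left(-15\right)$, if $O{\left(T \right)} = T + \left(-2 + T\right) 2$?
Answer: $-195$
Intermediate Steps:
$O{\left(T \right)} = -4 + 3 T$ ($O{\left(T \right)} = T + \left(-4 + 2 T\right) = -4 + 3 T$)
$\left(\frac{O{\left(3 \right)}}{-3} + \frac{24}{18}\right) \left(-39\right) \left(-15\right) = \left(\frac{-4 + 3 \cdot 3}{-3} + \frac{24}{18}\right) \left(-39\right) \left(-15\right) = \left(\left(-4 + 9\right) \left(- \frac{1}{3}\right) + 24 \cdot \frac{1}{18}\right) \left(-39\right) \left(-15\right) = \left(5 \left(- \frac{1}{3}\right) + \frac{4}{3}\right) \left(-39\right) \left(-15\right) = \left(- \frac{5}{3} + \frac{4}{3}\right) \left(-39\right) \left(-15\right) = \left(- \frac{1}{3}\right) \left(-39\right) \left(-15\right) = 13 \left(-15\right) = -195$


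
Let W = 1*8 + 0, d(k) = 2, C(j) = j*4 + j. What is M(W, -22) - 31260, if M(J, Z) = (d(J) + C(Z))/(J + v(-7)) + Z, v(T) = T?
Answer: -31390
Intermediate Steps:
C(j) = 5*j (C(j) = 4*j + j = 5*j)
W = 8 (W = 8 + 0 = 8)
M(J, Z) = Z + (2 + 5*Z)/(-7 + J) (M(J, Z) = (2 + 5*Z)/(J - 7) + Z = (2 + 5*Z)/(-7 + J) + Z = Z + (2 + 5*Z)/(-7 + J))
M(W, -22) - 31260 = (2 - 2*(-22) + 8*(-22))/(-7 + 8) - 31260 = (2 + 44 - 176)/1 - 31260 = 1*(-130) - 31260 = -130 - 31260 = -31390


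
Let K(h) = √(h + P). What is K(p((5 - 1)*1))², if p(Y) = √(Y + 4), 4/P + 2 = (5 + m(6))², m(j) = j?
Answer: 4/119 + 2*√2 ≈ 2.8620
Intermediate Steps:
P = 4/119 (P = 4/(-2 + (5 + 6)²) = 4/(-2 + 11²) = 4/(-2 + 121) = 4/119 ≈ 0.033613)
p(Y) = √(4 + Y)
K(h) = √(4/119 + h) (K(h) = √(h + 4/119) = √(4/119 + h))
K(p((5 - 1)*1))² = (√(476 + 14161*√(4 + (5 - 1)*1))/119)² = (√(476 + 14161*√(4 + 4*1))/119)² = (√(476 + 14161*√(4 + 4))/119)² = (√(476 + 14161*√8)/119)² = (√(476 + 14161*(2*√2))/119)² = (√(476 + 28322*√2)/119)² = 4/119 + 2*√2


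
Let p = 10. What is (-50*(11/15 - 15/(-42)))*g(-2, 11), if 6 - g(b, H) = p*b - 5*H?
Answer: -30915/7 ≈ -4416.4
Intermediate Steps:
g(b, H) = 6 - 10*b + 5*H (g(b, H) = 6 - (10*b - 5*H) = 6 - (-5*H + 10*b) = 6 + (-10*b + 5*H) = 6 - 10*b + 5*H)
(-50*(11/15 - 15/(-42)))*g(-2, 11) = (-50*(11/15 - 15/(-42)))*(6 - 10*(-2) + 5*11) = (-50*(11*(1/15) - 15*(-1/42)))*(6 + 20 + 55) = -50*(11/15 + 5/14)*81 = -50*229/210*81 = -1145/21*81 = -30915/7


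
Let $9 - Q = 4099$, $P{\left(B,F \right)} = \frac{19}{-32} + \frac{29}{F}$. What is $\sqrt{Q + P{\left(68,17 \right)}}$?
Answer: $\frac{7 i \sqrt{1543430}}{136} \approx 63.944 i$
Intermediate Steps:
$P{\left(B,F \right)} = - \frac{19}{32} + \frac{29}{F}$ ($P{\left(B,F \right)} = 19 \left(- \frac{1}{32}\right) + \frac{29}{F} = - \frac{19}{32} + \frac{29}{F}$)
$Q = -4090$ ($Q = 9 - 4099 = -4090$)
$\sqrt{Q + P{\left(68,17 \right)}} = \sqrt{-4090 - \left(\frac{19}{32} - \frac{29}{17}\right)} = \sqrt{-4090 + \left(- \frac{19}{32} + 29 \cdot \frac{1}{17}\right)} = \sqrt{-4090 + \left(- \frac{19}{32} + \frac{29}{17}\right)} = \sqrt{-4090 + \frac{605}{544}} = \sqrt{- \frac{2224355}{544}} = \frac{7 i \sqrt{1543430}}{136}$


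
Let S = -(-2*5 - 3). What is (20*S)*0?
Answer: 0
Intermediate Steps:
S = 13 (S = -(-10 - 3) = -1*(-13) = 13)
(20*S)*0 = (20*13)*0 = 260*0 = 0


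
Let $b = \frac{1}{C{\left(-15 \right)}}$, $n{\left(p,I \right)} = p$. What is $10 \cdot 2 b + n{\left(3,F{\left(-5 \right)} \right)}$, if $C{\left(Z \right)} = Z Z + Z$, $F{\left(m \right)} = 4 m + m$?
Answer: $\frac{65}{21} \approx 3.0952$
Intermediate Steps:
$F{\left(m \right)} = 5 m$
$C{\left(Z \right)} = Z + Z^{2}$ ($C{\left(Z \right)} = Z^{2} + Z = Z + Z^{2}$)
$b = \frac{1}{210}$ ($b = \frac{1}{\left(-15\right) \left(1 - 15\right)} = \frac{1}{\left(-15\right) \left(-14\right)} = \frac{1}{210} \approx 0.0047619$)
$10 \cdot 2 b + n{\left(3,F{\left(-5 \right)} \right)} = 10 \cdot 2 \cdot \frac{1}{210} + 3 = 20 \cdot \frac{1}{210} + 3 = \frac{2}{21} + 3 = \frac{65}{21}$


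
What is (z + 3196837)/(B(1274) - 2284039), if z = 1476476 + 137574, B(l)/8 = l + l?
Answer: -4810887/2263655 ≈ -2.1253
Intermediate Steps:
B(l) = 16*l (B(l) = 8*(l + l) = 8*(2*l) = 16*l)
z = 1614050
(z + 3196837)/(B(1274) - 2284039) = (1614050 + 3196837)/(16*1274 - 2284039) = 4810887/(20384 - 2284039) = 4810887/(-2263655) = 4810887*(-1/2263655) = -4810887/2263655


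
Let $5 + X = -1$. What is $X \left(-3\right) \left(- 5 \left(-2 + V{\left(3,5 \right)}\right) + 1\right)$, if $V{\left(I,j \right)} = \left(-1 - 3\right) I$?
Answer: $1278$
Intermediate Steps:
$X = -6$ ($X = -5 - 1 = -6$)
$V{\left(I,j \right)} = - 4 I$
$X \left(-3\right) \left(- 5 \left(-2 + V{\left(3,5 \right)}\right) + 1\right) = \left(-6\right) \left(-3\right) \left(- 5 \left(-2 - 12\right) + 1\right) = 18 \left(- 5 \left(-2 - 12\right) + 1\right) = 18 \left(\left(-5\right) \left(-14\right) + 1\right) = 18 \left(70 + 1\right) = 18 \cdot 71 = 1278$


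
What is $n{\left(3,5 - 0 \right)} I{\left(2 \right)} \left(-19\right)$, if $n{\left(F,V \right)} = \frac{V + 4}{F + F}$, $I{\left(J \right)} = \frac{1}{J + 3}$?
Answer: $- \frac{57}{10} \approx -5.7$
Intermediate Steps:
$I{\left(J \right)} = \frac{1}{3 + J}$
$n{\left(F,V \right)} = \frac{4 + V}{2 F}$
$n{\left(3,5 - 0 \right)} I{\left(2 \right)} \left(-19\right) = \frac{\frac{1}{2} \cdot \frac{1}{3} \left(4 + \left(5 - 0\right)\right)}{3 + 2} \left(-19\right) = \frac{\frac{1}{2} \cdot \frac{1}{3} \left(4 + \left(5 + 0\right)\right)}{5} \left(-19\right) = \frac{1}{2} \cdot \frac{1}{3} \left(4 + 5\right) \frac{1}{5} \left(-19\right) = \frac{1}{2} \cdot \frac{1}{3} \cdot 9 \cdot \frac{1}{5} \left(-19\right) = \frac{3}{2} \cdot \frac{1}{5} \left(-19\right) = \frac{3}{10} \left(-19\right) = - \frac{57}{10}$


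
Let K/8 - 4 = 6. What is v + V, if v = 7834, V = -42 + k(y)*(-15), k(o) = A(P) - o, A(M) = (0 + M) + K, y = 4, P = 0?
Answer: 6652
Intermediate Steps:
K = 80 (K = 32 + 8*6 = 32 + 48 = 80)
A(M) = 80 + M (A(M) = (0 + M) + 80 = M + 80 = 80 + M)
k(o) = 80 - o (k(o) = (80 + 0) - o = 80 - o)
V = -1182 (V = -42 + (80 - 1*4)*(-15) = -42 + (80 - 4)*(-15) = -42 + 76*(-15) = -42 - 1140 = -1182)
v + V = 7834 - 1182 = 6652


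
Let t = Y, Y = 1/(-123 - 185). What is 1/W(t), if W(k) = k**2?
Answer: 94864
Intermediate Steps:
Y = -1/308 (Y = 1/(-308) = -1/308 ≈ -0.0032468)
t = -1/308 ≈ -0.0032468
1/W(t) = 1/((-1/308)**2) = 1/(1/94864) = 94864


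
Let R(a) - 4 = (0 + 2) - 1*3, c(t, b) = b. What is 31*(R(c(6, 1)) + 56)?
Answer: 1829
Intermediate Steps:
R(a) = 3 (R(a) = 4 + ((0 + 2) - 1*3) = 4 + (2 - 3) = 4 - 1 = 3)
31*(R(c(6, 1)) + 56) = 31*(3 + 56) = 31*59 = 1829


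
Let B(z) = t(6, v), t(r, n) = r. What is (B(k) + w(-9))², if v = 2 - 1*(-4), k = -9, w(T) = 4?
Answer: 100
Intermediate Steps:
v = 6 (v = 2 + 4 = 6)
B(z) = 6
(B(k) + w(-9))² = (6 + 4)² = 10² = 100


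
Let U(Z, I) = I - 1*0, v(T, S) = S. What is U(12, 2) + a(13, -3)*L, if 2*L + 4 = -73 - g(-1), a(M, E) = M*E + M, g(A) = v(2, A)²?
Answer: 1016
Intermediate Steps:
g(A) = A²
a(M, E) = M + E*M (a(M, E) = E*M + M = M + E*M)
U(Z, I) = I (U(Z, I) = I + 0 = I)
L = -39 (L = -2 + (-73 - 1*(-1)²)/2 = -2 + (-73 - 1*1)/2 = -2 + (-73 - 1)/2 = -2 + (½)*(-74) = -2 - 37 = -39)
U(12, 2) + a(13, -3)*L = 2 + (13*(1 - 3))*(-39) = 2 + (13*(-2))*(-39) = 2 - 26*(-39) = 2 + 1014 = 1016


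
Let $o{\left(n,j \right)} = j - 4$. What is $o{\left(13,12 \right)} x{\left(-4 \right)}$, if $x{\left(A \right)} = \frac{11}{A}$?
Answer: $-22$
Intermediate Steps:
$o{\left(n,j \right)} = -4 + j$
$o{\left(13,12 \right)} x{\left(-4 \right)} = \left(-4 + 12\right) \frac{11}{-4} = 8 \cdot 11 \left(- \frac{1}{4}\right) = 8 \left(- \frac{11}{4}\right) = -22$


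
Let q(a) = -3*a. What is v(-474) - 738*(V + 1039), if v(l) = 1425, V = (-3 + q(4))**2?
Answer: -931407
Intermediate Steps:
V = 225 (V = (-3 - 3*4)**2 = (-3 - 12)**2 = (-15)**2 = 225)
v(-474) - 738*(V + 1039) = 1425 - 738*(225 + 1039) = 1425 - 738*1264 = 1425 - 932832 = -931407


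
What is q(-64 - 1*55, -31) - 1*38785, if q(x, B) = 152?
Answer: -38633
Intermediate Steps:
q(-64 - 1*55, -31) - 1*38785 = 152 - 1*38785 = 152 - 38785 = -38633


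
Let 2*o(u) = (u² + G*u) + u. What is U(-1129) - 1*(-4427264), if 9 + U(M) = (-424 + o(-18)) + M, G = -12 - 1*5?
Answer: 4426008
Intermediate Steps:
G = -17 (G = -12 - 5 = -17)
o(u) = u²/2 - 8*u (o(u) = ((u² - 17*u) + u)/2 = (u² - 16*u)/2 = u²/2 - 8*u)
U(M) = -127 + M (U(M) = -9 + ((-424 + (½)*(-18)*(-16 - 18)) + M) = -9 + ((-424 + (½)*(-18)*(-34)) + M) = -9 + ((-424 + 306) + M) = -9 + (-118 + M) = -127 + M)
U(-1129) - 1*(-4427264) = (-127 - 1129) - 1*(-4427264) = -1256 + 4427264 = 4426008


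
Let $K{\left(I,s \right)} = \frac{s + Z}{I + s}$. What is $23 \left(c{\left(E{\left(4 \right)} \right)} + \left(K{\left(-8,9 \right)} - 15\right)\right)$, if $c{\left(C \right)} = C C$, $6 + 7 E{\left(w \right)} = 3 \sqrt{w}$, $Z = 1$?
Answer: $-115$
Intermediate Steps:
$K{\left(I,s \right)} = \frac{1 + s}{I + s}$ ($K{\left(I,s \right)} = \frac{s + 1}{I + s} = \frac{1 + s}{I + s}$)
$E{\left(w \right)} = - \frac{6}{7} + \frac{3 \sqrt{w}}{7}$
$c{\left(C \right)} = C^{2}$
$23 \left(c{\left(E{\left(4 \right)} \right)} + \left(K{\left(-8,9 \right)} - 15\right)\right) = 23 \left(\left(- \frac{6}{7} + \frac{3 \sqrt{4}}{7}\right)^{2} - \left(15 - \frac{1 + 9}{-8 + 9}\right)\right) = 23 \left(\left(- \frac{6}{7} + \frac{3}{7} \cdot 2\right)^{2} - \left(15 - 1^{-1} \cdot 10\right)\right) = 23 \left(\left(- \frac{6}{7} + \frac{6}{7}\right)^{2} + \left(1 \cdot 10 - 15\right)\right) = 23 \left(0^{2} + \left(10 - 15\right)\right) = 23 \left(0 - 5\right) = 23 \left(-5\right) = -115$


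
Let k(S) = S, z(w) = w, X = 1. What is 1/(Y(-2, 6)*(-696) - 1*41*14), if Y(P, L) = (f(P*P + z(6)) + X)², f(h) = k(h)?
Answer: -1/84790 ≈ -1.1794e-5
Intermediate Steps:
f(h) = h
Y(P, L) = (7 + P²)² (Y(P, L) = ((P*P + 6) + 1)² = ((P² + 6) + 1)² = ((6 + P²) + 1)² = (7 + P²)²)
1/(Y(-2, 6)*(-696) - 1*41*14) = 1/((7 + (-2)²)²*(-696) - 1*41*14) = 1/((7 + 4)²*(-696) - 41*14) = 1/(11²*(-696) - 574) = 1/(121*(-696) - 574) = 1/(-84216 - 574) = 1/(-84790) = -1/84790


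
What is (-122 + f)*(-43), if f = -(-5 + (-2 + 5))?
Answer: 5160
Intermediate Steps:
f = 2 (f = -(-5 + 3) = -1*(-2) = 2)
(-122 + f)*(-43) = (-122 + 2)*(-43) = -120*(-43) = 5160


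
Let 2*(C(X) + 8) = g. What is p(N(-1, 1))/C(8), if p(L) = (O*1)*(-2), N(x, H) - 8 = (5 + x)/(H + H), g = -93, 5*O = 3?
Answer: 12/545 ≈ 0.022018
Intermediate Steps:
O = ⅗ (O = (⅕)*3 = ⅗ ≈ 0.60000)
N(x, H) = 8 + (5 + x)/(2*H) (N(x, H) = 8 + (5 + x)/(H + H) = 8 + (5 + x)/((2*H)) = 8 + (5 + x)*(1/(2*H)) = 8 + (5 + x)/(2*H))
p(L) = -6/5 (p(L) = ((⅗)*1)*(-2) = (⅗)*(-2) = -6/5)
C(X) = -109/2 (C(X) = -8 + (½)*(-93) = -8 - 93/2 = -109/2)
p(N(-1, 1))/C(8) = -6/(5*(-109/2)) = -6/5*(-2/109) = 12/545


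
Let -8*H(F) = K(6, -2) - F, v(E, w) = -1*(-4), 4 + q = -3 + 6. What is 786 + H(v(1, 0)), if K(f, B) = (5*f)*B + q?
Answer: 6353/8 ≈ 794.13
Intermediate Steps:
q = -1 (q = -4 + (-3 + 6) = -4 + 3 = -1)
K(f, B) = -1 + 5*B*f (K(f, B) = (5*f)*B - 1 = 5*B*f - 1 = -1 + 5*B*f)
v(E, w) = 4
H(F) = 61/8 + F/8 (H(F) = -((-1 + 5*(-2)*6) - F)/8 = -((-1 - 60) - F)/8 = -(-61 - F)/8 = 61/8 + F/8)
786 + H(v(1, 0)) = 786 + (61/8 + (⅛)*4) = 786 + (61/8 + ½) = 786 + 65/8 = 6353/8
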